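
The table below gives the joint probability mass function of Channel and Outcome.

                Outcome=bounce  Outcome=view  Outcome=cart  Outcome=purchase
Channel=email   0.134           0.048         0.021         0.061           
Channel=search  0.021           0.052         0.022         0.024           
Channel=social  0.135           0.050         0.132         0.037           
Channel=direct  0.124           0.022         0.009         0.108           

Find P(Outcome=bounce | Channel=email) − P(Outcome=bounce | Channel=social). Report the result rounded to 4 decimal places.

0.1262

P(Channel=email) = 0.134 + 0.048 + 0.021 + 0.061 = 0.264; P(Outcome=bounce | Channel=email) = 0.134/0.264 = 0.50758.
P(Channel=social) = 0.135 + 0.050 + 0.132 + 0.037 = 0.354; P(Outcome=bounce | Channel=social) = 0.135/0.354 = 0.38136.
Difference = 0.1262.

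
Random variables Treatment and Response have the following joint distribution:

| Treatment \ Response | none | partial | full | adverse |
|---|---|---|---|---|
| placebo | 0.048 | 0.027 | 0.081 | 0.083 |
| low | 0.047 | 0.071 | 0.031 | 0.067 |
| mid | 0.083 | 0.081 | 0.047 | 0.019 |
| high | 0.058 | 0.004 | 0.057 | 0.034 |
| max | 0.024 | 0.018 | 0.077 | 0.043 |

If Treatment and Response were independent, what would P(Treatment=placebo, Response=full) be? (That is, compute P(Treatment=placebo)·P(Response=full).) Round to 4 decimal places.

P(Treatment=placebo) = 0.048 + 0.027 + 0.081 + 0.083 = 0.239.
P(Response=full) = 0.081 + 0.031 + 0.047 + 0.057 + 0.077 = 0.293.
Product: 0.239 × 0.293 = 0.0700.

0.0700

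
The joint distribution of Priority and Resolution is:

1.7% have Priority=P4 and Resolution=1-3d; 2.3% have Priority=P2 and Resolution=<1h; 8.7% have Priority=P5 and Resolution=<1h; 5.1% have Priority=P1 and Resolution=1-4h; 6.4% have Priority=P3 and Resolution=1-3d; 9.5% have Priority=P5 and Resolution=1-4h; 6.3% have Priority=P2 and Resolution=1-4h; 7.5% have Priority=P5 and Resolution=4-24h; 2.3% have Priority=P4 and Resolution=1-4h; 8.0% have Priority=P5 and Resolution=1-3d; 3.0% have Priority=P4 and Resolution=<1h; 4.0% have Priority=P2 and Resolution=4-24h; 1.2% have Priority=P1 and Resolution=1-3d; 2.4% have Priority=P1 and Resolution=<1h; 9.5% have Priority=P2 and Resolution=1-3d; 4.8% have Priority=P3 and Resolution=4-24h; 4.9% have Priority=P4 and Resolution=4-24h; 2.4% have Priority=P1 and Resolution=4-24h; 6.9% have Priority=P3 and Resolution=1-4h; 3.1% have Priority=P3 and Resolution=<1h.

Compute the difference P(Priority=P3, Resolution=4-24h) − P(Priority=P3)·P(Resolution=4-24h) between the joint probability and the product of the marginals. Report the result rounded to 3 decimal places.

P(Priority=P3) = 0.031 + 0.069 + 0.048 + 0.064 = 0.212.
P(Resolution=4-24h) = 0.024 + 0.040 + 0.048 + 0.049 + 0.075 = 0.236.
P(Priority=P3, Resolution=4-24h) − P(Priority=P3)P(Resolution=4-24h) = 0.048 − 0.212×0.236 = -0.002.

-0.002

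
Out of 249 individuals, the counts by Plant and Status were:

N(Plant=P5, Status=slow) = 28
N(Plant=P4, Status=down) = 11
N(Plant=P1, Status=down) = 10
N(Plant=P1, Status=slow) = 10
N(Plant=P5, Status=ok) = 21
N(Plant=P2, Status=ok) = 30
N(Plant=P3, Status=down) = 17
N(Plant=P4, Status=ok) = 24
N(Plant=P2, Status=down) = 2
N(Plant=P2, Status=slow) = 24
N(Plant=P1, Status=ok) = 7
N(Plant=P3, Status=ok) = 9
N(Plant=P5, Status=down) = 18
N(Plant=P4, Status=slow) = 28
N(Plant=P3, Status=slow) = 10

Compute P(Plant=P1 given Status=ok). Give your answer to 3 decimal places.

0.077

Total with Status=ok: 7 + 30 + 9 + 24 + 21 = 91.
P(Plant=P1 | Status=ok) = 7/91 = 0.077.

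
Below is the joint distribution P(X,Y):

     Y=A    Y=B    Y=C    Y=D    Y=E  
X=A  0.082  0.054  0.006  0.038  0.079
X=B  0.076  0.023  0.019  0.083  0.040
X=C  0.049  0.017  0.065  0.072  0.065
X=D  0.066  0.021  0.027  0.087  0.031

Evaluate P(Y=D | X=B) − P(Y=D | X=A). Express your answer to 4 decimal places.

0.1977

P(X=B) = 0.076 + 0.023 + 0.019 + 0.083 + 0.040 = 0.241; P(Y=D | X=B) = 0.083/0.241 = 0.34440.
P(X=A) = 0.082 + 0.054 + 0.006 + 0.038 + 0.079 = 0.259; P(Y=D | X=A) = 0.038/0.259 = 0.14672.
Difference = 0.1977.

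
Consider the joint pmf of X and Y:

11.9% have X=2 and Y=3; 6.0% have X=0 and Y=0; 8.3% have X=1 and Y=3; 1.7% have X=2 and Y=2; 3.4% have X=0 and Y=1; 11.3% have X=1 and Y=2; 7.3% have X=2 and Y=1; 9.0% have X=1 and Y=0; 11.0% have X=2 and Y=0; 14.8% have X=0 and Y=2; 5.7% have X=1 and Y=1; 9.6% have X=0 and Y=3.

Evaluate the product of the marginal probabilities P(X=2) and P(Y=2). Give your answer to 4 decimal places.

0.0887

P(X=2) = 0.110 + 0.073 + 0.017 + 0.119 = 0.319.
P(Y=2) = 0.148 + 0.113 + 0.017 = 0.278.
Product: 0.319 × 0.278 = 0.0887.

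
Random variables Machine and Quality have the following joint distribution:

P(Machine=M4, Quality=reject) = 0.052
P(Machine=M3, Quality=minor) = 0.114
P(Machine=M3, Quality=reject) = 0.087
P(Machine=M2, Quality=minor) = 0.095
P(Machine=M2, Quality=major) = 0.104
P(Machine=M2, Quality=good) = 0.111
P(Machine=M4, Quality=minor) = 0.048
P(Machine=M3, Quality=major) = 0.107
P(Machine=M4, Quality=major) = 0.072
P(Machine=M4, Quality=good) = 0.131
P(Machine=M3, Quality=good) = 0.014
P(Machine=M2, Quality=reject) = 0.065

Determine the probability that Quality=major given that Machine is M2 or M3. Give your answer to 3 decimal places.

P(Machine=M2) = 0.111 + 0.095 + 0.104 + 0.065 = 0.375.
P(Machine=M3) = 0.014 + 0.114 + 0.107 + 0.087 = 0.322.
P(Machine ∈ {M2, M3}) = 0.375 + 0.322 = 0.697; P(Quality=major, Machine ∈ {M2, M3}) = 0.104 + 0.107 = 0.211.
P(Quality=major | Machine ∈ {M2, M3}) = 0.211/0.697 = 0.303.

0.303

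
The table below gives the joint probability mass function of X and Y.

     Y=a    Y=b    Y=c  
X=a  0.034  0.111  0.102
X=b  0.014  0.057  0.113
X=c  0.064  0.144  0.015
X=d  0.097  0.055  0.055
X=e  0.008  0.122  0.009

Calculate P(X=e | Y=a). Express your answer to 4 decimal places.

P(Y=a) = 0.034 + 0.014 + 0.064 + 0.097 + 0.008 = 0.217.
P(X=e | Y=a) = 0.008/0.217 = 0.0369.

0.0369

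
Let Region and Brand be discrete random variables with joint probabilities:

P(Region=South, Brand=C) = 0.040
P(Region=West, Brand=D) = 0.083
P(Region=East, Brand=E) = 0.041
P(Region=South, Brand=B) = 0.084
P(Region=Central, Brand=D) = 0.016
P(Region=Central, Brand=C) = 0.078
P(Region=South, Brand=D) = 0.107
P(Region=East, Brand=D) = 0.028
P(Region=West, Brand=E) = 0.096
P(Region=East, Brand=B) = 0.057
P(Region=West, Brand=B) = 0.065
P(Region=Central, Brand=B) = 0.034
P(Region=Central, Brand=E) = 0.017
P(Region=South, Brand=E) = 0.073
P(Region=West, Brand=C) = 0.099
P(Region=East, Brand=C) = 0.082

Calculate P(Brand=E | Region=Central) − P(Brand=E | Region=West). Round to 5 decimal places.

-0.16264

P(Region=Central) = 0.034 + 0.078 + 0.016 + 0.017 = 0.145; P(Brand=E | Region=Central) = 0.017/0.145 = 0.117241.
P(Region=West) = 0.065 + 0.099 + 0.083 + 0.096 = 0.343; P(Brand=E | Region=West) = 0.096/0.343 = 0.279883.
Difference = -0.16264.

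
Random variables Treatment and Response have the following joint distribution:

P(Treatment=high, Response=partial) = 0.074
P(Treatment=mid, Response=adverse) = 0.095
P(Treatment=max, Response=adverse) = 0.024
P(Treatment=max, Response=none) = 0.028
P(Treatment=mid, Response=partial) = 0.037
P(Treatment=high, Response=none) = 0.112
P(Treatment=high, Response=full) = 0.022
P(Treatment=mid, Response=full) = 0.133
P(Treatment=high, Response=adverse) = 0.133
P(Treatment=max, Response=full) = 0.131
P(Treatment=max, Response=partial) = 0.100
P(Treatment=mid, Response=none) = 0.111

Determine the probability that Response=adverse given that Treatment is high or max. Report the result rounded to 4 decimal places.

0.2516

P(Treatment=high) = 0.112 + 0.074 + 0.022 + 0.133 = 0.341.
P(Treatment=max) = 0.028 + 0.100 + 0.131 + 0.024 = 0.283.
P(Treatment ∈ {high, max}) = 0.341 + 0.283 = 0.624; P(Response=adverse, Treatment ∈ {high, max}) = 0.133 + 0.024 = 0.157.
P(Response=adverse | Treatment ∈ {high, max}) = 0.157/0.624 = 0.2516.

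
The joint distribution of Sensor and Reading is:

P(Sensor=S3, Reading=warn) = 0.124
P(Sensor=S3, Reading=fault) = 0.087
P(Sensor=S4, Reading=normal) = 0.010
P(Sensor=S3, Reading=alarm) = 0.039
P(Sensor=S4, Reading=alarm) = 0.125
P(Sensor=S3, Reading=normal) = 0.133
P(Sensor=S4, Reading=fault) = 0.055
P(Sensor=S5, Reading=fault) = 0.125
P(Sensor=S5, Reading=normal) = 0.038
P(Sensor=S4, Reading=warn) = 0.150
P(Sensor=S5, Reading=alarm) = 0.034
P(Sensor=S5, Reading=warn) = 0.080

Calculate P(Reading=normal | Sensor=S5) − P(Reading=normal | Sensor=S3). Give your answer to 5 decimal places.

P(Sensor=S5) = 0.038 + 0.080 + 0.034 + 0.125 = 0.277; P(Reading=normal | Sensor=S5) = 0.038/0.277 = 0.137184.
P(Sensor=S3) = 0.133 + 0.124 + 0.039 + 0.087 = 0.383; P(Reading=normal | Sensor=S3) = 0.133/0.383 = 0.347258.
Difference = -0.21007.

-0.21007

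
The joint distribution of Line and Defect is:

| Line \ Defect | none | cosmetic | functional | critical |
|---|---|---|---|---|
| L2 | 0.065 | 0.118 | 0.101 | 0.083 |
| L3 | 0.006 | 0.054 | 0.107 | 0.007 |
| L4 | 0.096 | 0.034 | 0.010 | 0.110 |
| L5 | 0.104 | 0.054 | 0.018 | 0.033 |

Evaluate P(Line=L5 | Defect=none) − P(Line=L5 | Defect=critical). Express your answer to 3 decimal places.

0.242

P(Defect=none) = 0.065 + 0.006 + 0.096 + 0.104 = 0.271; P(Line=L5 | Defect=none) = 0.104/0.271 = 0.3838.
P(Defect=critical) = 0.083 + 0.007 + 0.110 + 0.033 = 0.233; P(Line=L5 | Defect=critical) = 0.033/0.233 = 0.1416.
Difference = 0.242.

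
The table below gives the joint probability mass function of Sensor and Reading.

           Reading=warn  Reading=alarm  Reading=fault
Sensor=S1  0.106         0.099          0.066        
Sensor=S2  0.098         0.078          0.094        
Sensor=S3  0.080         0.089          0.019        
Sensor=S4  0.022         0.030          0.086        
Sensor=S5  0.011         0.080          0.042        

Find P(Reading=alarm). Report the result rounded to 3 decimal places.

0.376

P(Reading=alarm) = 0.099 + 0.078 + 0.089 + 0.030 + 0.080 = 0.376.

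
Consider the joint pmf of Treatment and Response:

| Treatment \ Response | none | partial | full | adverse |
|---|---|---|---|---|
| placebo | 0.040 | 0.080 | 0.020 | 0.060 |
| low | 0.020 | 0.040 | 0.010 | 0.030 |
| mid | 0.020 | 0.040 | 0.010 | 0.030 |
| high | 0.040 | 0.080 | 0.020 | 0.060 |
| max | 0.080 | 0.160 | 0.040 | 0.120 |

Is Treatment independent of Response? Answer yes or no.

yes

Every cell satisfies P(Treatment,Response) = P(Treatment)·P(Response). For instance P(Treatment=mid) = 0.100, P(Response=full) = 0.100, and 0.100×0.100 = 0.010 matches the joint entry. So Treatment and Response are independent.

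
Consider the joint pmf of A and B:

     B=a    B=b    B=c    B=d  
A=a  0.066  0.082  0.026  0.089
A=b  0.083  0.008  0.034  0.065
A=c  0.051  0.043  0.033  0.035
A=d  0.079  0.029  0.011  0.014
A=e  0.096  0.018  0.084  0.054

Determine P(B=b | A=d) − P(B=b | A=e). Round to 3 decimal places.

P(A=d) = 0.079 + 0.029 + 0.011 + 0.014 = 0.133; P(B=b | A=d) = 0.029/0.133 = 0.2180.
P(A=e) = 0.096 + 0.018 + 0.084 + 0.054 = 0.252; P(B=b | A=e) = 0.018/0.252 = 0.0714.
Difference = 0.147.

0.147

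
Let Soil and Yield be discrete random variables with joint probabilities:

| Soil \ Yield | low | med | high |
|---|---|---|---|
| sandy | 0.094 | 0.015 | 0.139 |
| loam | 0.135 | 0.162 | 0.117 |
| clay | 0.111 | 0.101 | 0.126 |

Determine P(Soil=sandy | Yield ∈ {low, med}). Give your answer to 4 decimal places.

0.1764

P(Yield=low) = 0.094 + 0.135 + 0.111 = 0.340.
P(Yield=med) = 0.015 + 0.162 + 0.101 = 0.278.
P(Yield ∈ {low, med}) = 0.340 + 0.278 = 0.618; P(Soil=sandy, Yield ∈ {low, med}) = 0.094 + 0.015 = 0.109.
P(Soil=sandy | Yield ∈ {low, med}) = 0.109/0.618 = 0.1764.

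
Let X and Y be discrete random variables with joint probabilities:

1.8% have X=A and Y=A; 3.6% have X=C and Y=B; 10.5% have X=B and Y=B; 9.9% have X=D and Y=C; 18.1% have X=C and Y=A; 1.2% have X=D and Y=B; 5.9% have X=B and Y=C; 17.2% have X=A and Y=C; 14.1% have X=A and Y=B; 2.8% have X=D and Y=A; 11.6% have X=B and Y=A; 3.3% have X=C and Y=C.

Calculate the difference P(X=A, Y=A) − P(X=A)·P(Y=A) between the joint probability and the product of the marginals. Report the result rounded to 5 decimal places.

P(X=A) = 0.018 + 0.141 + 0.172 = 0.331.
P(Y=A) = 0.018 + 0.116 + 0.181 + 0.028 = 0.343.
P(X=A, Y=A) − P(X=A)P(Y=A) = 0.018 − 0.331×0.343 = -0.09553.

-0.09553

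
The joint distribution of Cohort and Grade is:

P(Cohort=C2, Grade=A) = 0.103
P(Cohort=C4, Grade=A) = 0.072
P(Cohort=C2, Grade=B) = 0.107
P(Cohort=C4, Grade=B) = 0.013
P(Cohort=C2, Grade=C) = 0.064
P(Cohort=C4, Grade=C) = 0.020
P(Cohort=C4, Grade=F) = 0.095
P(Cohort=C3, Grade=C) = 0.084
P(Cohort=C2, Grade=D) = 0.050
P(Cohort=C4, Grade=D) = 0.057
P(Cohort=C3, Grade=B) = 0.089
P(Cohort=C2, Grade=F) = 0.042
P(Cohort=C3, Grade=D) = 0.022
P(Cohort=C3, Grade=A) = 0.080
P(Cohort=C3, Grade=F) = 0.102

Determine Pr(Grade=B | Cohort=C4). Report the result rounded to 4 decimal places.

P(Cohort=C4) = 0.072 + 0.013 + 0.020 + 0.057 + 0.095 = 0.257.
P(Grade=B | Cohort=C4) = 0.013/0.257 = 0.0506.

0.0506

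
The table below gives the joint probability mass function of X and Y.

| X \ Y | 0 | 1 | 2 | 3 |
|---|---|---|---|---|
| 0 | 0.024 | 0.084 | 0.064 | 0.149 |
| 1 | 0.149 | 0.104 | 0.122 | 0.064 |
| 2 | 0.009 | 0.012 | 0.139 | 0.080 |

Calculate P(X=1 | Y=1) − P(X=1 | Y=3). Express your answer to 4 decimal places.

P(Y=1) = 0.084 + 0.104 + 0.012 = 0.200; P(X=1 | Y=1) = 0.104/0.200 = 0.52000.
P(Y=3) = 0.149 + 0.064 + 0.080 = 0.293; P(X=1 | Y=3) = 0.064/0.293 = 0.21843.
Difference = 0.3016.

0.3016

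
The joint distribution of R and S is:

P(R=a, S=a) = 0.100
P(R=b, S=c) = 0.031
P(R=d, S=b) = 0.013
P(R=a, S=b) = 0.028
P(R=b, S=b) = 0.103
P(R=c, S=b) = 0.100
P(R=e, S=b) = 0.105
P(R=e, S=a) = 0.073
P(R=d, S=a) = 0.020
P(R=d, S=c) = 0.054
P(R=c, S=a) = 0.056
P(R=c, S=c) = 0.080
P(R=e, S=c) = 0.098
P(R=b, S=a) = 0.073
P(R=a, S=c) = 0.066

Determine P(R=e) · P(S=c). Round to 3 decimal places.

0.091

P(R=e) = 0.073 + 0.105 + 0.098 = 0.276.
P(S=c) = 0.066 + 0.031 + 0.080 + 0.054 + 0.098 = 0.329.
Product: 0.276 × 0.329 = 0.091.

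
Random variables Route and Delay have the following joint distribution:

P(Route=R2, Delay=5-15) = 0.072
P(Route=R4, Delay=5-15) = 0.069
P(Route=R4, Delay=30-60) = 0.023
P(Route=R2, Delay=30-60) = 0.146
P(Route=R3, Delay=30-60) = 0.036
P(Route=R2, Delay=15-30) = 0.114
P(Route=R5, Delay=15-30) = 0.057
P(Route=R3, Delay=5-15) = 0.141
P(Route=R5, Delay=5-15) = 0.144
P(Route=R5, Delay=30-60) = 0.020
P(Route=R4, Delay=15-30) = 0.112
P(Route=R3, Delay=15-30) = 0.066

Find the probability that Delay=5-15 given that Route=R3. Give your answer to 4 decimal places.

0.5802

P(Route=R3) = 0.141 + 0.066 + 0.036 = 0.243.
P(Delay=5-15 | Route=R3) = 0.141/0.243 = 0.5802.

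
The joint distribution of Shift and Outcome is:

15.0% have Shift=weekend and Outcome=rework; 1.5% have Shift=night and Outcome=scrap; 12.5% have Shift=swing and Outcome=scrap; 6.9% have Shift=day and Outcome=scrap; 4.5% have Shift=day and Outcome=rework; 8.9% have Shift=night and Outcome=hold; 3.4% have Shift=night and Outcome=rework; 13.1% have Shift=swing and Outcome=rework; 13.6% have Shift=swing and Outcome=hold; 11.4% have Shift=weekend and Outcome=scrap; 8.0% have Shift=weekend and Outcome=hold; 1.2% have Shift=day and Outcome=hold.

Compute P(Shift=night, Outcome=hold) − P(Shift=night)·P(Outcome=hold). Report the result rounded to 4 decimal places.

P(Shift=night) = 0.034 + 0.015 + 0.089 = 0.138.
P(Outcome=hold) = 0.012 + 0.136 + 0.089 + 0.080 = 0.317.
P(Shift=night, Outcome=hold) − P(Shift=night)P(Outcome=hold) = 0.089 − 0.138×0.317 = 0.0453.

0.0453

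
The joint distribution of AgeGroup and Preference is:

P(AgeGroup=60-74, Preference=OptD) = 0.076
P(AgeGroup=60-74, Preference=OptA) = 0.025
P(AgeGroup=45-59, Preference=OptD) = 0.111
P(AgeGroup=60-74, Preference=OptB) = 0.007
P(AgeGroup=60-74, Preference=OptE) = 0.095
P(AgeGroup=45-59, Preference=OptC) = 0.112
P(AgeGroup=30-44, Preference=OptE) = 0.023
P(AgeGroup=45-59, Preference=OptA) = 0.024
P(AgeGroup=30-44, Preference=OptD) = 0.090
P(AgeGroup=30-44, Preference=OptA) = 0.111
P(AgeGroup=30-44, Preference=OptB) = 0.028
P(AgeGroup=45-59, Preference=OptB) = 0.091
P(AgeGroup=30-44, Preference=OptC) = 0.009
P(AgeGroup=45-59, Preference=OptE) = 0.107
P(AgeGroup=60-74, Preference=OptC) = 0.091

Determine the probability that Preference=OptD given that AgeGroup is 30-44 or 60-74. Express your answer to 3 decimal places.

0.299

P(AgeGroup=30-44) = 0.111 + 0.028 + 0.009 + 0.090 + 0.023 = 0.261.
P(AgeGroup=60-74) = 0.025 + 0.007 + 0.091 + 0.076 + 0.095 = 0.294.
P(AgeGroup ∈ {30-44, 60-74}) = 0.261 + 0.294 = 0.555; P(Preference=OptD, AgeGroup ∈ {30-44, 60-74}) = 0.090 + 0.076 = 0.166.
P(Preference=OptD | AgeGroup ∈ {30-44, 60-74}) = 0.166/0.555 = 0.299.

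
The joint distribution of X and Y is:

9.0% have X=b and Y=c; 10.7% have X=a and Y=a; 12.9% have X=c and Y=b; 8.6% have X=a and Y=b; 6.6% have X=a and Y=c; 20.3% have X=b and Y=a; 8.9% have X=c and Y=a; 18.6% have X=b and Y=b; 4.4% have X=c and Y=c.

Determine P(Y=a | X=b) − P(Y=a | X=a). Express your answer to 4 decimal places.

P(X=b) = 0.203 + 0.186 + 0.090 = 0.479; P(Y=a | X=b) = 0.203/0.479 = 0.42380.
P(X=a) = 0.107 + 0.086 + 0.066 = 0.259; P(Y=a | X=a) = 0.107/0.259 = 0.41313.
Difference = 0.0107.

0.0107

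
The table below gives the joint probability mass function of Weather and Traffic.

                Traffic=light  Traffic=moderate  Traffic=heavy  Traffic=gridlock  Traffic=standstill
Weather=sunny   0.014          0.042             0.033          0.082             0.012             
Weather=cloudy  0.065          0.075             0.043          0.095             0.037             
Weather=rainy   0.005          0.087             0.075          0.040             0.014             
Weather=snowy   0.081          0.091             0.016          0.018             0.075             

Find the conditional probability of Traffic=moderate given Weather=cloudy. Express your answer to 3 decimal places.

0.238

P(Weather=cloudy) = 0.065 + 0.075 + 0.043 + 0.095 + 0.037 = 0.315.
P(Traffic=moderate | Weather=cloudy) = 0.075/0.315 = 0.238.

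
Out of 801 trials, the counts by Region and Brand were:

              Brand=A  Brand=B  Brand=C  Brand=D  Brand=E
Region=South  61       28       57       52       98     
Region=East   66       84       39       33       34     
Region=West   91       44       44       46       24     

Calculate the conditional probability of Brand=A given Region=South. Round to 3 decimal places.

Total with Region=South: 61 + 28 + 57 + 52 + 98 = 296.
P(Brand=A | Region=South) = 61/296 = 0.206.

0.206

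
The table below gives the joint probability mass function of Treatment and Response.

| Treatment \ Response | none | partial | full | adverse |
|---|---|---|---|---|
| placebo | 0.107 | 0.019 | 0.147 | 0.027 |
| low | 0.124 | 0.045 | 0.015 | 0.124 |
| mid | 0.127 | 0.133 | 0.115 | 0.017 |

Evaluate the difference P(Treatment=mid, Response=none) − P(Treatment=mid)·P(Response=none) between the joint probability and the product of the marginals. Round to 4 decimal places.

P(Treatment=mid) = 0.127 + 0.133 + 0.115 + 0.017 = 0.392.
P(Response=none) = 0.107 + 0.124 + 0.127 = 0.358.
P(Treatment=mid, Response=none) − P(Treatment=mid)P(Response=none) = 0.127 − 0.392×0.358 = -0.0133.

-0.0133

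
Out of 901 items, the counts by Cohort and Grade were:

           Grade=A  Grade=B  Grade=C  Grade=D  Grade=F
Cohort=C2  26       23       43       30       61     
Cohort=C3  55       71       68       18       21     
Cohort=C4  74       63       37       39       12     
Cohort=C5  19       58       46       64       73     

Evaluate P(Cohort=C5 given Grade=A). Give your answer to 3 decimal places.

0.109

Total with Grade=A: 26 + 55 + 74 + 19 = 174.
P(Cohort=C5 | Grade=A) = 19/174 = 0.109.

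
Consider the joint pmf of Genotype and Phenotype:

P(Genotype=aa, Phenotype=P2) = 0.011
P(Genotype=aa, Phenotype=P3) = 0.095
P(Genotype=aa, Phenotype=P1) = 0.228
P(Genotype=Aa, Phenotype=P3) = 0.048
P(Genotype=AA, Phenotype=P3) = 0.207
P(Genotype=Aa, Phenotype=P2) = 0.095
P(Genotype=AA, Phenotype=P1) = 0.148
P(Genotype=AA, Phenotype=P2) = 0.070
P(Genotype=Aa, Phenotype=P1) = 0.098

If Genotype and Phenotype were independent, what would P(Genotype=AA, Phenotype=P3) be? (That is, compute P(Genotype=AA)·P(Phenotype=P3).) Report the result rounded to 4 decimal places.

P(Genotype=AA) = 0.148 + 0.070 + 0.207 = 0.425.
P(Phenotype=P3) = 0.207 + 0.048 + 0.095 = 0.350.
Product: 0.425 × 0.350 = 0.1488.

0.1488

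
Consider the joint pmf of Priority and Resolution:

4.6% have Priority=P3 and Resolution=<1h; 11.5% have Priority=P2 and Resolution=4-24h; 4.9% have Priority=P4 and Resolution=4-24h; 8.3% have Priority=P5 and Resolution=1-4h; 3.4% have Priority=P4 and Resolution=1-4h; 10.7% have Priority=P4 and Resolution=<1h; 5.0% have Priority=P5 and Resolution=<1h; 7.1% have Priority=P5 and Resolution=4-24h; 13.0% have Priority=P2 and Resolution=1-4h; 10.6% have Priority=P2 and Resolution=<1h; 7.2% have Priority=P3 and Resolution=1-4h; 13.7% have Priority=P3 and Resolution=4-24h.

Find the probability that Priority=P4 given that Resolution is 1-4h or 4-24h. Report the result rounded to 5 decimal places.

0.12012

P(Resolution=1-4h) = 0.130 + 0.072 + 0.034 + 0.083 = 0.319.
P(Resolution=4-24h) = 0.115 + 0.137 + 0.049 + 0.071 = 0.372.
P(Resolution ∈ {1-4h, 4-24h}) = 0.319 + 0.372 = 0.691; P(Priority=P4, Resolution ∈ {1-4h, 4-24h}) = 0.034 + 0.049 = 0.083.
P(Priority=P4 | Resolution ∈ {1-4h, 4-24h}) = 0.083/0.691 = 0.12012.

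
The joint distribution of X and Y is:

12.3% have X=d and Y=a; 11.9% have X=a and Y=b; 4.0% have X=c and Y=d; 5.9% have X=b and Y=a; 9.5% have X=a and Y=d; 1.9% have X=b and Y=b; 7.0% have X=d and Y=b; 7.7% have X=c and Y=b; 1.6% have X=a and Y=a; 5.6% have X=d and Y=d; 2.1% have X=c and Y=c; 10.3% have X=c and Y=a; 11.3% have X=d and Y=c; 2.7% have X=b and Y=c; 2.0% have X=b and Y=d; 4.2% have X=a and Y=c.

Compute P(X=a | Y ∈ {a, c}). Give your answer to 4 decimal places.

P(Y=a) = 0.016 + 0.059 + 0.103 + 0.123 = 0.301.
P(Y=c) = 0.042 + 0.027 + 0.021 + 0.113 = 0.203.
P(Y ∈ {a, c}) = 0.301 + 0.203 = 0.504; P(X=a, Y ∈ {a, c}) = 0.016 + 0.042 = 0.058.
P(X=a | Y ∈ {a, c}) = 0.058/0.504 = 0.1151.

0.1151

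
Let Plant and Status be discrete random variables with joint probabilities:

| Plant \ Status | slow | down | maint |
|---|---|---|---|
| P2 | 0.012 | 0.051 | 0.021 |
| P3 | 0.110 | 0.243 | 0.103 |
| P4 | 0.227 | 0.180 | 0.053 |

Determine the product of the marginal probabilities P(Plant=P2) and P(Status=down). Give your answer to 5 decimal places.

P(Plant=P2) = 0.012 + 0.051 + 0.021 = 0.084.
P(Status=down) = 0.051 + 0.243 + 0.180 = 0.474.
Product: 0.084 × 0.474 = 0.03982.

0.03982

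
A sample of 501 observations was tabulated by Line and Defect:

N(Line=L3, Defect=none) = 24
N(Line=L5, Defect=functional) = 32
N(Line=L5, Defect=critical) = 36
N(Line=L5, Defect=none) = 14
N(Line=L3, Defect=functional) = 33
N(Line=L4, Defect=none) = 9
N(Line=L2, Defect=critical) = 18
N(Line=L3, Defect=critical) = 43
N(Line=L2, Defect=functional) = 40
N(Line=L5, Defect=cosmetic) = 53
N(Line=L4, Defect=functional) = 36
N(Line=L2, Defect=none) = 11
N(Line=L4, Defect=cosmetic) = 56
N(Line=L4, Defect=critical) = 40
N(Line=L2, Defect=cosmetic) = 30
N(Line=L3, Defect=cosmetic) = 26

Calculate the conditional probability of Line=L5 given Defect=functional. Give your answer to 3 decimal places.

Total with Defect=functional: 40 + 33 + 36 + 32 = 141.
P(Line=L5 | Defect=functional) = 32/141 = 0.227.

0.227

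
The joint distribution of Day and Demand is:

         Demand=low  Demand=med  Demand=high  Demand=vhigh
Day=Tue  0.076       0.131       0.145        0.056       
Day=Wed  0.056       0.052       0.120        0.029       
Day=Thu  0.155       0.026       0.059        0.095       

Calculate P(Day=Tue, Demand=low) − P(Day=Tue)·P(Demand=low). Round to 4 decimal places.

P(Day=Tue) = 0.076 + 0.131 + 0.145 + 0.056 = 0.408.
P(Demand=low) = 0.076 + 0.056 + 0.155 = 0.287.
P(Day=Tue, Demand=low) − P(Day=Tue)P(Demand=low) = 0.076 − 0.408×0.287 = -0.0411.

-0.0411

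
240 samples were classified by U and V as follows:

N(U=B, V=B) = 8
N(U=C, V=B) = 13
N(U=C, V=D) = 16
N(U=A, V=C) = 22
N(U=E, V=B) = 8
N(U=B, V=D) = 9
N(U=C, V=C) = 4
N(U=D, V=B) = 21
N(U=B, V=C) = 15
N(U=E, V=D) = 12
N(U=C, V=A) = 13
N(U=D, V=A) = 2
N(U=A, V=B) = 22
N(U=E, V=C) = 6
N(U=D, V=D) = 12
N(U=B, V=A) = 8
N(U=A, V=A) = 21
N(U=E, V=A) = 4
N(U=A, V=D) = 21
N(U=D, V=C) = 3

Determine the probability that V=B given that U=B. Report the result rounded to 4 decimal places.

0.2000

Total with U=B: 8 + 8 + 15 + 9 = 40.
P(V=B | U=B) = 8/40 = 0.2000.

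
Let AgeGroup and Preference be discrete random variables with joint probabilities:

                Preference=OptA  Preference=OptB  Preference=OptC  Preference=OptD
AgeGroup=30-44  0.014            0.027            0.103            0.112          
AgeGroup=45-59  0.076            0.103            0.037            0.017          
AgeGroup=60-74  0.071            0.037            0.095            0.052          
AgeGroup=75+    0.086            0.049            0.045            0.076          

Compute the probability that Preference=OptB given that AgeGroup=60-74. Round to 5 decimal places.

P(AgeGroup=60-74) = 0.071 + 0.037 + 0.095 + 0.052 = 0.255.
P(Preference=OptB | AgeGroup=60-74) = 0.037/0.255 = 0.14510.

0.14510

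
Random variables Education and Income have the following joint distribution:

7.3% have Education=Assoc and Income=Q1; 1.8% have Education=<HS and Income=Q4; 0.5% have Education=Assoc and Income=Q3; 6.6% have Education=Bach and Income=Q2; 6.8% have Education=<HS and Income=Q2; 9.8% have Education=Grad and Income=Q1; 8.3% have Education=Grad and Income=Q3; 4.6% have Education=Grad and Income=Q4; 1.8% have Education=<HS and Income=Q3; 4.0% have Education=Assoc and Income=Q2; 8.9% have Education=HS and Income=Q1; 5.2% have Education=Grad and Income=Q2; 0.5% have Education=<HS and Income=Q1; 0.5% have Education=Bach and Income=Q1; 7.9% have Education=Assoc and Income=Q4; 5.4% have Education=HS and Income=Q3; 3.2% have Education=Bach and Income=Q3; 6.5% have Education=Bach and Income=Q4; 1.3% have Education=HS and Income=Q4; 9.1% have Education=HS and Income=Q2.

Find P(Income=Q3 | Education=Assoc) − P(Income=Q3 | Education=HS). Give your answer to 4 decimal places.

P(Education=Assoc) = 0.073 + 0.040 + 0.005 + 0.079 = 0.197; P(Income=Q3 | Education=Assoc) = 0.005/0.197 = 0.02538.
P(Education=HS) = 0.089 + 0.091 + 0.054 + 0.013 = 0.247; P(Income=Q3 | Education=HS) = 0.054/0.247 = 0.21862.
Difference = -0.1932.

-0.1932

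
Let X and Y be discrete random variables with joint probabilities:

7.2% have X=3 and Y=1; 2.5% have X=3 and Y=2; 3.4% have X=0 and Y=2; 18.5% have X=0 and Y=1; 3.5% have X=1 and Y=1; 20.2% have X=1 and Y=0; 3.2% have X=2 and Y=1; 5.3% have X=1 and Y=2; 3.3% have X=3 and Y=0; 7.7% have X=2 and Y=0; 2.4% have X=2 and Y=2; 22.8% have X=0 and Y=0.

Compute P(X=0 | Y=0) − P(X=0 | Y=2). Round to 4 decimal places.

0.1722

P(Y=0) = 0.228 + 0.202 + 0.077 + 0.033 = 0.540; P(X=0 | Y=0) = 0.228/0.540 = 0.42222.
P(Y=2) = 0.034 + 0.053 + 0.024 + 0.025 = 0.136; P(X=0 | Y=2) = 0.034/0.136 = 0.25000.
Difference = 0.1722.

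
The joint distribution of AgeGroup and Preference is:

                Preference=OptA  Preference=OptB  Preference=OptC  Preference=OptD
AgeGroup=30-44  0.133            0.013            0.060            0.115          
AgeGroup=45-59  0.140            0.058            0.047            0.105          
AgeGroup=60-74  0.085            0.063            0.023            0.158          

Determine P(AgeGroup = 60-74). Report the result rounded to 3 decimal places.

0.329

P(AgeGroup=60-74) = 0.085 + 0.063 + 0.023 + 0.158 = 0.329.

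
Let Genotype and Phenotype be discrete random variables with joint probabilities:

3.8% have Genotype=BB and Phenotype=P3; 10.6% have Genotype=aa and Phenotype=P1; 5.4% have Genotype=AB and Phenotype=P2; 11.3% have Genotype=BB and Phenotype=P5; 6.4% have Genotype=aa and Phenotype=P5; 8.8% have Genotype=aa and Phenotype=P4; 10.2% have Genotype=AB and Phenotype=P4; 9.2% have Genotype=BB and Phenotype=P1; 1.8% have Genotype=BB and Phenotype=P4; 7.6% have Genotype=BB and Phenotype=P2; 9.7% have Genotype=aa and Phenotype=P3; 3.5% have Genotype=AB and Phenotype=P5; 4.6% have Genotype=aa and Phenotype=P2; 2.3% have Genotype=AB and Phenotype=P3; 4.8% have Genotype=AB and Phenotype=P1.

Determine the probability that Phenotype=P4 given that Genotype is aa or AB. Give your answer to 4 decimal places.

P(Genotype=aa) = 0.106 + 0.046 + 0.097 + 0.088 + 0.064 = 0.401.
P(Genotype=AB) = 0.048 + 0.054 + 0.023 + 0.102 + 0.035 = 0.262.
P(Genotype ∈ {aa, AB}) = 0.401 + 0.262 = 0.663; P(Phenotype=P4, Genotype ∈ {aa, AB}) = 0.088 + 0.102 = 0.190.
P(Phenotype=P4 | Genotype ∈ {aa, AB}) = 0.190/0.663 = 0.2866.

0.2866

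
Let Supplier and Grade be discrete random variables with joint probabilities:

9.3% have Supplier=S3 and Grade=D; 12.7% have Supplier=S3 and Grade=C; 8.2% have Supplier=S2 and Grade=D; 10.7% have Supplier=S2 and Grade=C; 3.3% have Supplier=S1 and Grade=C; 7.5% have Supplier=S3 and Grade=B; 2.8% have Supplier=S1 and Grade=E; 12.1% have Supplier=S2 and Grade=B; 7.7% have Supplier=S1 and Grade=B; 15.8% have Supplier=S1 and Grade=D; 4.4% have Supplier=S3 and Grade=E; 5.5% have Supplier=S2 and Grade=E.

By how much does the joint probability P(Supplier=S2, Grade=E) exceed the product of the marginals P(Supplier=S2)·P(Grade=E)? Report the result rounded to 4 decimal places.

0.0086

P(Supplier=S2) = 0.121 + 0.107 + 0.082 + 0.055 = 0.365.
P(Grade=E) = 0.028 + 0.055 + 0.044 = 0.127.
P(Supplier=S2, Grade=E) − P(Supplier=S2)P(Grade=E) = 0.055 − 0.365×0.127 = 0.0086.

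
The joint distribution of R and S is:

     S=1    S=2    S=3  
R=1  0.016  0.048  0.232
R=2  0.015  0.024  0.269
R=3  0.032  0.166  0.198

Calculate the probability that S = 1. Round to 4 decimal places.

P(S=1) = 0.016 + 0.015 + 0.032 = 0.063.

0.0630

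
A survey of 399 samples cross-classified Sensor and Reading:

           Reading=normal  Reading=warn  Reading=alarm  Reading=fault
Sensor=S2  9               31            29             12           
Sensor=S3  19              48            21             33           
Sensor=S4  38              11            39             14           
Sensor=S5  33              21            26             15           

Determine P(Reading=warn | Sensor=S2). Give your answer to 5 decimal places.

Total with Sensor=S2: 9 + 31 + 29 + 12 = 81.
P(Reading=warn | Sensor=S2) = 31/81 = 0.38272.

0.38272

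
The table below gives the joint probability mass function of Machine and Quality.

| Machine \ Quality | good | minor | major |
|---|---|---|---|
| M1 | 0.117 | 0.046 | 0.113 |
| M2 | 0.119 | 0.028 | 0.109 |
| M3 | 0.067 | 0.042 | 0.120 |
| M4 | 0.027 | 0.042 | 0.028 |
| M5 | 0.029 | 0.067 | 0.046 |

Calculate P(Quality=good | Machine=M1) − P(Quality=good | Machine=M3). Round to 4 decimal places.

0.1313

P(Machine=M1) = 0.117 + 0.046 + 0.113 = 0.276; P(Quality=good | Machine=M1) = 0.117/0.276 = 0.42391.
P(Machine=M3) = 0.067 + 0.042 + 0.120 = 0.229; P(Quality=good | Machine=M3) = 0.067/0.229 = 0.29258.
Difference = 0.1313.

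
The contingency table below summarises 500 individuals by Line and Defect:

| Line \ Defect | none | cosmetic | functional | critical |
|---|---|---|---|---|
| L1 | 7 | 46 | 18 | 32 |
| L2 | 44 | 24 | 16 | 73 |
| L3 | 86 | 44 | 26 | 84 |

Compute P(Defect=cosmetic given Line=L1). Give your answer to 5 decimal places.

Total with Line=L1: 7 + 46 + 18 + 32 = 103.
P(Defect=cosmetic | Line=L1) = 46/103 = 0.44660.

0.44660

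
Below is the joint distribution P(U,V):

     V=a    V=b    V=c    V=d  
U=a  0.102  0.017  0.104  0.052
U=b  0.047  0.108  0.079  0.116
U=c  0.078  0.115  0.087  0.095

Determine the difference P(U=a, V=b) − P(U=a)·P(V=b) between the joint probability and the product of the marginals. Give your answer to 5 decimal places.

-0.04900

P(U=a) = 0.102 + 0.017 + 0.104 + 0.052 = 0.275.
P(V=b) = 0.017 + 0.108 + 0.115 = 0.240.
P(U=a, V=b) − P(U=a)P(V=b) = 0.017 − 0.275×0.240 = -0.04900.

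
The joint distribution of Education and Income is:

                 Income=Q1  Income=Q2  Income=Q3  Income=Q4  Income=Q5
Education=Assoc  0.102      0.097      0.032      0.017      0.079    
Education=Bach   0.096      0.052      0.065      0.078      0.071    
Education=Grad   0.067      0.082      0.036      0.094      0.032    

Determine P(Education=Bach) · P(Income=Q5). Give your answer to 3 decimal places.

0.066

P(Education=Bach) = 0.096 + 0.052 + 0.065 + 0.078 + 0.071 = 0.362.
P(Income=Q5) = 0.079 + 0.071 + 0.032 = 0.182.
Product: 0.362 × 0.182 = 0.066.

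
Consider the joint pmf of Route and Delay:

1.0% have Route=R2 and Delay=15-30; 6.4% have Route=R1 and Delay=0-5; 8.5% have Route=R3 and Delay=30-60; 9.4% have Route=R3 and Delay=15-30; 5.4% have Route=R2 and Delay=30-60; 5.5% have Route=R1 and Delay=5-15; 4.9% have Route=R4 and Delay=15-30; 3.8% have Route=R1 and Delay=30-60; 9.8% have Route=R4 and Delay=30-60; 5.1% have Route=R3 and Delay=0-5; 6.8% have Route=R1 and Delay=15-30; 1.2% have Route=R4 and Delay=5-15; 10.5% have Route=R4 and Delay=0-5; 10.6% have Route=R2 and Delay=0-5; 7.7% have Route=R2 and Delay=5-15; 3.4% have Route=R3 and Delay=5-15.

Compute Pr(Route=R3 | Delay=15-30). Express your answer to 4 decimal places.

P(Delay=15-30) = 0.068 + 0.010 + 0.094 + 0.049 = 0.221.
P(Route=R3 | Delay=15-30) = 0.094/0.221 = 0.4253.

0.4253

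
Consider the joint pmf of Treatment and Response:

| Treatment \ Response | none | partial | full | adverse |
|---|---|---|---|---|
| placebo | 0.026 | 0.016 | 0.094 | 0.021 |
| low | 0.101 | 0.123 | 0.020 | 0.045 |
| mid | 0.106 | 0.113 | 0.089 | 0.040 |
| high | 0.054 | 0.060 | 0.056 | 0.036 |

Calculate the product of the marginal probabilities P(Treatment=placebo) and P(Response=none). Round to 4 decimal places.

P(Treatment=placebo) = 0.026 + 0.016 + 0.094 + 0.021 = 0.157.
P(Response=none) = 0.026 + 0.101 + 0.106 + 0.054 = 0.287.
Product: 0.157 × 0.287 = 0.0451.

0.0451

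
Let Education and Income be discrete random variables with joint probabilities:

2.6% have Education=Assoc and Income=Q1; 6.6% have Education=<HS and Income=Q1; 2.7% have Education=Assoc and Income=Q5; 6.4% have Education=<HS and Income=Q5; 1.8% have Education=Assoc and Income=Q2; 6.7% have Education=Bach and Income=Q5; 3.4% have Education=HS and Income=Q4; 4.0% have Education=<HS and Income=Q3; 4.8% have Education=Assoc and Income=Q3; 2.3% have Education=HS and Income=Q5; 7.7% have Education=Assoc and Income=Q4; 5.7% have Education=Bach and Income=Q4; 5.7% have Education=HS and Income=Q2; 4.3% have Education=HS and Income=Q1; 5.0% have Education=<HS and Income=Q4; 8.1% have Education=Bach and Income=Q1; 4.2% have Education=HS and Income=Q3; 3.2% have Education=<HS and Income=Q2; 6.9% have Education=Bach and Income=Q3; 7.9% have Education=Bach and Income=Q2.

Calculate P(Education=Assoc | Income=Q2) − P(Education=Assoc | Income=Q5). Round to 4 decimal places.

-0.0524

P(Income=Q2) = 0.032 + 0.057 + 0.018 + 0.079 = 0.186; P(Education=Assoc | Income=Q2) = 0.018/0.186 = 0.09677.
P(Income=Q5) = 0.064 + 0.023 + 0.027 + 0.067 = 0.181; P(Education=Assoc | Income=Q5) = 0.027/0.181 = 0.14917.
Difference = -0.0524.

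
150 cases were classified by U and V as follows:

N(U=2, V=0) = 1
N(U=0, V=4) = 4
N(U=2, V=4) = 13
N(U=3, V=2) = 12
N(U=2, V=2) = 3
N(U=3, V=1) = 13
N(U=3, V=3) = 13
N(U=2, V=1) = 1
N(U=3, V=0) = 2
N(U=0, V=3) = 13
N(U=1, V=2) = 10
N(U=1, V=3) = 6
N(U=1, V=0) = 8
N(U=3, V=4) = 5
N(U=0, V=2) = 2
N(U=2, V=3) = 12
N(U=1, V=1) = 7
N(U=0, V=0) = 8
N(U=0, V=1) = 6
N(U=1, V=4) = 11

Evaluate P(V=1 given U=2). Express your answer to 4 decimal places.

0.0333

Total with U=2: 1 + 1 + 3 + 12 + 13 = 30.
P(V=1 | U=2) = 1/30 = 0.0333.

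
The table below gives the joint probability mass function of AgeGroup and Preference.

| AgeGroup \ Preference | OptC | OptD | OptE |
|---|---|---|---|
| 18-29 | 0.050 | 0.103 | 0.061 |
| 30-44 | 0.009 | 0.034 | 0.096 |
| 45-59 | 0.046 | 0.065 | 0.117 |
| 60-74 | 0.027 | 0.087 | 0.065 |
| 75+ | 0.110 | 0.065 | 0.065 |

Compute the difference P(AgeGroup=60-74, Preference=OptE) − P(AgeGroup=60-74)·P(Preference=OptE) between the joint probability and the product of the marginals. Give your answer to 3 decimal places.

-0.007

P(AgeGroup=60-74) = 0.027 + 0.087 + 0.065 = 0.179.
P(Preference=OptE) = 0.061 + 0.096 + 0.117 + 0.065 + 0.065 = 0.404.
P(AgeGroup=60-74, Preference=OptE) − P(AgeGroup=60-74)P(Preference=OptE) = 0.065 − 0.179×0.404 = -0.007.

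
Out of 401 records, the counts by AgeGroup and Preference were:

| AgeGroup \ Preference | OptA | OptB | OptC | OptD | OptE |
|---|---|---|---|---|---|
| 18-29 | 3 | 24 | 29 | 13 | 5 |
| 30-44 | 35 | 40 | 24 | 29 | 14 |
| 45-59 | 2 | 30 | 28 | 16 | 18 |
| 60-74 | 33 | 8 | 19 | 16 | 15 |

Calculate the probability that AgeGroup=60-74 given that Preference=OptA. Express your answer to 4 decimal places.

0.4521

Total with Preference=OptA: 3 + 35 + 2 + 33 = 73.
P(AgeGroup=60-74 | Preference=OptA) = 33/73 = 0.4521.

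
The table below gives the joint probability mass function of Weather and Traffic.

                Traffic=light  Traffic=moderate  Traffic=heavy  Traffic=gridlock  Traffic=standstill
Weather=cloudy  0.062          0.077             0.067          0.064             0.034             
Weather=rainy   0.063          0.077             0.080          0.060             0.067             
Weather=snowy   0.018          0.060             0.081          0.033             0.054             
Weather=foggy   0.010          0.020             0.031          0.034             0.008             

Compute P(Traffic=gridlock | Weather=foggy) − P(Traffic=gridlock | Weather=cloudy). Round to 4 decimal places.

P(Weather=foggy) = 0.010 + 0.020 + 0.031 + 0.034 + 0.008 = 0.103; P(Traffic=gridlock | Weather=foggy) = 0.034/0.103 = 0.33010.
P(Weather=cloudy) = 0.062 + 0.077 + 0.067 + 0.064 + 0.034 = 0.304; P(Traffic=gridlock | Weather=cloudy) = 0.064/0.304 = 0.21053.
Difference = 0.1196.

0.1196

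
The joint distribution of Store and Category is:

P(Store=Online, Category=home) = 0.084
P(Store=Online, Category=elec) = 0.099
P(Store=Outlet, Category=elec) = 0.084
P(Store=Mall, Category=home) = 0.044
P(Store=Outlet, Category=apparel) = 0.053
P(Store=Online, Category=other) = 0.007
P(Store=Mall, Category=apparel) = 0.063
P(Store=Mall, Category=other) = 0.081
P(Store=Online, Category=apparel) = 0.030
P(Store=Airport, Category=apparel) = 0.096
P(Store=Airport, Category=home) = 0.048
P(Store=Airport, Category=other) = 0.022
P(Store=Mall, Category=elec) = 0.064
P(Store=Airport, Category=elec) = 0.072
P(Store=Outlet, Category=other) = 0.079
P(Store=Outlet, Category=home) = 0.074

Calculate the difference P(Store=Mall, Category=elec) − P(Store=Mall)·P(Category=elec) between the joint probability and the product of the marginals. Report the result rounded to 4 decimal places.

P(Store=Mall) = 0.063 + 0.064 + 0.044 + 0.081 = 0.252.
P(Category=elec) = 0.064 + 0.072 + 0.084 + 0.099 = 0.319.
P(Store=Mall, Category=elec) − P(Store=Mall)P(Category=elec) = 0.064 − 0.252×0.319 = -0.0164.

-0.0164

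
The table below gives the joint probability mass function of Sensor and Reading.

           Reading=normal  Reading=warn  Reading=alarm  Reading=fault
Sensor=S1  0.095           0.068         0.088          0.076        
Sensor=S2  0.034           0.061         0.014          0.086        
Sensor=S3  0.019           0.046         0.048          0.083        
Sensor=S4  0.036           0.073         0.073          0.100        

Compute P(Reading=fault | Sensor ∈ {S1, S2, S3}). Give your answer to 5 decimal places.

0.34123

P(Sensor=S1) = 0.095 + 0.068 + 0.088 + 0.076 = 0.327.
P(Sensor=S2) = 0.034 + 0.061 + 0.014 + 0.086 = 0.195.
P(Sensor=S3) = 0.019 + 0.046 + 0.048 + 0.083 = 0.196.
P(Sensor ∈ {S1, S2, S3}) = 0.327 + 0.195 + 0.196 = 0.718; P(Reading=fault, Sensor ∈ {S1, S2, S3}) = 0.076 + 0.086 + 0.083 = 0.245.
P(Reading=fault | Sensor ∈ {S1, S2, S3}) = 0.245/0.718 = 0.34123.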